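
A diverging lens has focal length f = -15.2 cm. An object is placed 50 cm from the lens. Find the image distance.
1/di = 1/f − 1/do → di = -11.66 cm (virtual image)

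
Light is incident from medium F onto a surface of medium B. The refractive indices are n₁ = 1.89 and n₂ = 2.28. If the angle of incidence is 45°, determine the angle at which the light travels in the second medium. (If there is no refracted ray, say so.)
sin θ₂ = (n₁/n₂)·sin θ₁ = 0.5862 → θ₂ = 35.88°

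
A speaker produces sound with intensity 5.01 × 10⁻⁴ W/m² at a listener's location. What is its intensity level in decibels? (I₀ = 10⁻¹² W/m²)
β = 10·log₁₀(I/I₀) = 87 dB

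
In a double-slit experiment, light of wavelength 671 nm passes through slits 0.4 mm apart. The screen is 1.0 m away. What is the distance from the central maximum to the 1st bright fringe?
y = mλL/d = 1.677 mm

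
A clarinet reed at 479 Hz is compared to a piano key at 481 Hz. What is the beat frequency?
2 Hz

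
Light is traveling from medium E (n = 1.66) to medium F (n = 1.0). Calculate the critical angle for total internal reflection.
θc = arcsin(n₂/n₁) = 37.04°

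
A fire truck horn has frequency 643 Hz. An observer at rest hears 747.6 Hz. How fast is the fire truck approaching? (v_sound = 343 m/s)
v_s = v·(1 − f/f_obs) = 47.99 m/s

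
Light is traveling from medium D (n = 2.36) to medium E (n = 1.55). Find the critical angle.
θc = arcsin(n₂/n₁) = 41.05°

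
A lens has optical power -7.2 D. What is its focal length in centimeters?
f = 1/P = -13.89 cm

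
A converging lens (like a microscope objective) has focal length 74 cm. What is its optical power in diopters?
P = 1/f = 1.351 D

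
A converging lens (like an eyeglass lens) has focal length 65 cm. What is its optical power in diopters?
P = 1/f = 1.538 D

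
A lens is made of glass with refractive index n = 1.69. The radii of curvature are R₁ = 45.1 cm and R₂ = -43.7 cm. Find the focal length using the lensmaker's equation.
1/f = (n − 1)(1/R₁ − 1/R₂) → f = 32.17 cm (converging lens)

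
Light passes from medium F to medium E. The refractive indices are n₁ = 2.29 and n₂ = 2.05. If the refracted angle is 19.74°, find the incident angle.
sin θ₁ = (n₂/n₁)·sin θ₂ → θ₁ = 17.6°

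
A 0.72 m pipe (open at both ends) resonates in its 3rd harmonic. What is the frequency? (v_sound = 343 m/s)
fₙ = nv/(2L) = 714.6 Hz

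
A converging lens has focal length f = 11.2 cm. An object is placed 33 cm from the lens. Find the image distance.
1/di = 1/f − 1/do → di = 16.95 cm (real image)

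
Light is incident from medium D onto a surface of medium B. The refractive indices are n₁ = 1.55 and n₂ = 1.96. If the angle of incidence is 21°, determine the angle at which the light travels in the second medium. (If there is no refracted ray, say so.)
sin θ₂ = (n₁/n₂)·sin θ₁ = 0.2834 → θ₂ = 16.46°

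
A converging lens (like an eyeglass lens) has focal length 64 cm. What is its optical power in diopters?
P = 1/f = 1.562 D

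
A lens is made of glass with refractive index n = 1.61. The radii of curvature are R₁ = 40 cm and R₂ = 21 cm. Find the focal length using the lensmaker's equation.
1/f = (n − 1)(1/R₁ − 1/R₂) → f = -72.48 cm (diverging lens)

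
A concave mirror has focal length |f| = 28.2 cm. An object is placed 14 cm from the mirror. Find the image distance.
f = +28.2 cm (concave); 1/di = 1/f − 1/do → di = -27.8 cm (virtual image, behind mirror)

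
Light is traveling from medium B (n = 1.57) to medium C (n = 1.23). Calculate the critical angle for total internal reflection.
θc = arcsin(n₂/n₁) = 51.58°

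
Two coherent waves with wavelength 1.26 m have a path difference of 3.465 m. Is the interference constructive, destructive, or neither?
neither (partial) — path difference = 2.75λ, neither a whole number of wavelengths nor an odd multiple of λ/2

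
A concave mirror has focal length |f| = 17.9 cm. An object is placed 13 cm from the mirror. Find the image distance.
f = +17.9 cm (concave); 1/di = 1/f − 1/do → di = -47.49 cm (virtual image, behind mirror)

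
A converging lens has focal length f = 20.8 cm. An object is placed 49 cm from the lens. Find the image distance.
1/di = 1/f − 1/do → di = 36.14 cm (real image)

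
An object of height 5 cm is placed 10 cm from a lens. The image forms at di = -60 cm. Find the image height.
hi = (-di/do) × ho = 30 cm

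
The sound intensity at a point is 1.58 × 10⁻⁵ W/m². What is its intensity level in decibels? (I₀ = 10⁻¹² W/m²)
β = 10·log₁₀(I/I₀) = 71.99 dB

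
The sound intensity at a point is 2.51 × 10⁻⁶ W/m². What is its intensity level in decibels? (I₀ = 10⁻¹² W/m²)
β = 10·log₁₀(I/I₀) = 64 dB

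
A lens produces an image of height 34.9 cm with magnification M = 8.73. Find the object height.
ho = |hi|/|M| = 3.998 cm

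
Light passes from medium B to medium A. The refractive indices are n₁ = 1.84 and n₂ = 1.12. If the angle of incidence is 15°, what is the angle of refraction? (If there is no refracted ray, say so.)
sin θ₂ = (n₁/n₂)·sin θ₁ = 0.4252 → θ₂ = 25.16°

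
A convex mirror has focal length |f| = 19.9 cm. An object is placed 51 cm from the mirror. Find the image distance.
f = −19.9 cm (convex); 1/di = 1/f − 1/do → di = -14.31 cm (virtual image, behind mirror)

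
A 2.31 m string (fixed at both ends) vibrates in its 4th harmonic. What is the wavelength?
λₙ = 2L/n = 1.155 m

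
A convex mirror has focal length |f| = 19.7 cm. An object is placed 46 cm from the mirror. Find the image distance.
f = −19.7 cm (convex); 1/di = 1/f − 1/do → di = -13.79 cm (virtual image, behind mirror)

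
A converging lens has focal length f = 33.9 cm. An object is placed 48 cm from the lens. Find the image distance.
1/di = 1/f − 1/do → di = 115.4 cm (real image)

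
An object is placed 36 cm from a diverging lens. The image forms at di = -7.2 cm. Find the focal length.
1/f = 1/do + 1/di → f = -9 cm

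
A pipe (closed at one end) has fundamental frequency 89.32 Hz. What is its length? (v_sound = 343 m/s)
L = v/(4f₁) = 0.96 m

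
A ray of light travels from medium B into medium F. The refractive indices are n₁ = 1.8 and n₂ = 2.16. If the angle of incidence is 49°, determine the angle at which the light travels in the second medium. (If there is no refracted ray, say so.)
sin θ₂ = (n₁/n₂)·sin θ₁ = 0.6289 → θ₂ = 38.97°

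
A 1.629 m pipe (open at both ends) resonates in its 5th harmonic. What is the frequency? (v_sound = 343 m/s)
fₙ = nv/(2L) = 526.4 Hz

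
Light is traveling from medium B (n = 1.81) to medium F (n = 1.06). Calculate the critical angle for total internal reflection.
θc = arcsin(n₂/n₁) = 35.85°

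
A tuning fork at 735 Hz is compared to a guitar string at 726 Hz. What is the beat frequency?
9 Hz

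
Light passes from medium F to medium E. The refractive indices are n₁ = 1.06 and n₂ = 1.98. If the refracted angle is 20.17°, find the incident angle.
sin θ₁ = (n₂/n₁)·sin θ₂ → θ₁ = 40.1°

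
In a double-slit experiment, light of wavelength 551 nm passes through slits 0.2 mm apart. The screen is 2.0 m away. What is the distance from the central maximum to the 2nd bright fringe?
y = mλL/d = 11.02 mm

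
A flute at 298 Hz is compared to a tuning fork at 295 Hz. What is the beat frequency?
3 Hz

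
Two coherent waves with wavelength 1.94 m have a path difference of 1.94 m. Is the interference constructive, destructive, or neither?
constructive — path difference = 1λ, a whole number of wavelengths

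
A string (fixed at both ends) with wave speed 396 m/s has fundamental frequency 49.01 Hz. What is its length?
L = v/(2f₁) = 4.04 m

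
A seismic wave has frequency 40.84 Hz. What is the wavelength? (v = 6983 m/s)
λ = v/f = 171 m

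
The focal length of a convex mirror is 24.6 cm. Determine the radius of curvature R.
R = 2|f| = 49.2 cm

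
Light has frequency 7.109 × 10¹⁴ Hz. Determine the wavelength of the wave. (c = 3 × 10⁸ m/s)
λ = c/f = 422 nm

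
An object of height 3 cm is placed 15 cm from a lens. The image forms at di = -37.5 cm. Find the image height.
hi = (-di/do) × ho = 7.5 cm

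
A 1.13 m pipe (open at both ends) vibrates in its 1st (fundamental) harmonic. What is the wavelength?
λₙ = 2L/n = 2.26 m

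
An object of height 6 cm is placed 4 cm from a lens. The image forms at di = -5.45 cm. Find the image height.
hi = (-di/do) × ho = 8.175 cm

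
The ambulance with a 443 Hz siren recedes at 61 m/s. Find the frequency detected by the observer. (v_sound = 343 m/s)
f_obs = f·v/(v + v_s) = 376.1 Hz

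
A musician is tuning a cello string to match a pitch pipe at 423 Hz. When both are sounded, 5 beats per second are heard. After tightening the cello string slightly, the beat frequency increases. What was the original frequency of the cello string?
428 Hz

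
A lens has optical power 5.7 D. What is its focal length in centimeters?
f = 1/P = 17.54 cm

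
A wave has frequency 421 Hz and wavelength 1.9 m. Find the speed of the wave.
v = fλ = 799.9 m/s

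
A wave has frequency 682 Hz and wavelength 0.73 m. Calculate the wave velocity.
v = fλ = 497.9 m/s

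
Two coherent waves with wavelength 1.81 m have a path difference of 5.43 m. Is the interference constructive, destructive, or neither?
constructive — path difference = 3λ, a whole number of wavelengths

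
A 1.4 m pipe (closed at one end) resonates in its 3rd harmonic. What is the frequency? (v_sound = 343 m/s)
fₙ = nv/(4L) = 183.8 Hz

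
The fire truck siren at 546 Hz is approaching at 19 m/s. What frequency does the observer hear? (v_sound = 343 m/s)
f_obs = f·v/(v − v_s) = 578 Hz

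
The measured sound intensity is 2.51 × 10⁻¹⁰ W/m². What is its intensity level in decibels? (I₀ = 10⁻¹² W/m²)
β = 10·log₁₀(I/I₀) = 24 dB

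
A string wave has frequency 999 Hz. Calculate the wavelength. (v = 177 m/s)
λ = v/f = 0.1772 m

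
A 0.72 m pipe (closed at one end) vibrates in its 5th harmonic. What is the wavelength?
λₙ = 4L/n = 0.576 m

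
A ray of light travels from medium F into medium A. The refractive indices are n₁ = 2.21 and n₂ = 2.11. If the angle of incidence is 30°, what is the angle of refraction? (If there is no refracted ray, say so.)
sin θ₂ = (n₁/n₂)·sin θ₁ = 0.5237 → θ₂ = 31.58°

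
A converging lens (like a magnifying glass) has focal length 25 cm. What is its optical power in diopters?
P = 1/f = 4 D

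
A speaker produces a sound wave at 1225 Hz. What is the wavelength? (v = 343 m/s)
λ = v/f = 0.28 m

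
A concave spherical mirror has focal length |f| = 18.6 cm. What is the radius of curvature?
R = 2|f| = 37.2 cm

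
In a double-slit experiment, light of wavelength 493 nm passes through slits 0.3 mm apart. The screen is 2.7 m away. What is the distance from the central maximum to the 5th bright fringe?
y = mλL/d = 22.18 mm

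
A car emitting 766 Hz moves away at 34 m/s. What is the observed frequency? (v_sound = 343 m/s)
f_obs = f·v/(v + v_s) = 696.9 Hz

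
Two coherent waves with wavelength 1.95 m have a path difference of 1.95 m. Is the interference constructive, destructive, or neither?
constructive — path difference = 1λ, a whole number of wavelengths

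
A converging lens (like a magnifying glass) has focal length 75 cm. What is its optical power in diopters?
P = 1/f = 1.333 D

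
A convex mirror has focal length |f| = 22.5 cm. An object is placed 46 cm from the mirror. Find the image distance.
f = −22.5 cm (convex); 1/di = 1/f − 1/do → di = -15.11 cm (virtual image, behind mirror)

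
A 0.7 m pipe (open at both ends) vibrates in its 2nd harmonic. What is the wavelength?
λₙ = 2L/n = 0.7 m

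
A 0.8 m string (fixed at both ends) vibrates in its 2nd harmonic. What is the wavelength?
λₙ = 2L/n = 0.8 m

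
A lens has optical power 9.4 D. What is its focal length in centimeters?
f = 1/P = 10.64 cm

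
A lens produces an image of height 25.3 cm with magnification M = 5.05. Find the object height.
ho = |hi|/|M| = 5.01 cm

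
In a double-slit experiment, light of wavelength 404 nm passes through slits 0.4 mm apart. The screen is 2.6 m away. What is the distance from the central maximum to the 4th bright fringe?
y = mλL/d = 10.5 mm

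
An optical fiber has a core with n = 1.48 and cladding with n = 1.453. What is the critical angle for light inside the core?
θc = arcsin(n_cladding/n_core) = 79.04°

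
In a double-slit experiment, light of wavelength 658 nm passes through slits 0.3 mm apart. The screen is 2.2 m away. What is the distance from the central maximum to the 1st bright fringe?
y = mλL/d = 4.825 mm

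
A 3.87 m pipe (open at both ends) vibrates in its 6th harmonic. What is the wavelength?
λₙ = 2L/n = 1.29 m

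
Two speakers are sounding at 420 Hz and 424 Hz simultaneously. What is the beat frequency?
4 Hz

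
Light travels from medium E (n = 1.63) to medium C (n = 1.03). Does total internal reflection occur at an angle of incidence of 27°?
θc = arcsin(n₂/n₁) = 39.19°; 27° < θc, so no — the ray refracts.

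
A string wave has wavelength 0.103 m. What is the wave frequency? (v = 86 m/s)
f = v/λ = 835 Hz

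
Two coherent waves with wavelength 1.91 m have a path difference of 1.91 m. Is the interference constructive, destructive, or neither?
constructive — path difference = 1λ, a whole number of wavelengths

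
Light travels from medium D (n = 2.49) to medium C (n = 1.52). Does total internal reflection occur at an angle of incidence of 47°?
θc = arcsin(n₂/n₁) = 37.62°; 47° > θc, so yes — total internal reflection.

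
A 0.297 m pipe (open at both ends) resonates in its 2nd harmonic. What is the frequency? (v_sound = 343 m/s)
fₙ = nv/(2L) = 1155 Hz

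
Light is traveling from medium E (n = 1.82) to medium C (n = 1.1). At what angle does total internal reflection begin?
θc = arcsin(n₂/n₁) = 37.19°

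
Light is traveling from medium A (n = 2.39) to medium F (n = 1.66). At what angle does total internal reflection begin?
θc = arcsin(n₂/n₁) = 43.99°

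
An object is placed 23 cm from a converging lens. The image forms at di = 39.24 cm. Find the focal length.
1/f = 1/do + 1/di → f = 14.5 cm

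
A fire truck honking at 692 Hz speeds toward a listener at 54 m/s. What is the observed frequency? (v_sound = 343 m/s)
f_obs = f·v/(v − v_s) = 821.3 Hz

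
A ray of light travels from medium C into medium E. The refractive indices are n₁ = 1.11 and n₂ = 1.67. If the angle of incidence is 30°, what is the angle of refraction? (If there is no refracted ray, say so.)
sin θ₂ = (n₁/n₂)·sin θ₁ = 0.3323 → θ₂ = 19.41°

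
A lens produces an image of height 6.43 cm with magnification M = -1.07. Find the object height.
ho = |hi|/|M| = 6.009 cm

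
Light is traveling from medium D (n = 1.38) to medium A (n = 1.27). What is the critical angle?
θc = arcsin(n₂/n₁) = 66.97°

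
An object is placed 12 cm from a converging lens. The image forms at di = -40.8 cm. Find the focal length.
1/f = 1/do + 1/di → f = 17 cm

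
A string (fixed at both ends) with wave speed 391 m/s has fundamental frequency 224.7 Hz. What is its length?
L = v/(2f₁) = 0.87 m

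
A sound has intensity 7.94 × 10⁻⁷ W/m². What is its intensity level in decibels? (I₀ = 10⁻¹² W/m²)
β = 10·log₁₀(I/I₀) = 59 dB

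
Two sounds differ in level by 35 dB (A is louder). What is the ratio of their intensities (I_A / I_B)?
I_A/I_B = 10^(Δβ/10) = 3162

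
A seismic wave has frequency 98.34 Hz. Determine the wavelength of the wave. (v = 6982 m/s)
λ = v/f = 71 m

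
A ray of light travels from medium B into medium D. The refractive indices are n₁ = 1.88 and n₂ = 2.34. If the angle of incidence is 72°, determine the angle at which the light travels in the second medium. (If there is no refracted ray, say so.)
sin θ₂ = (n₁/n₂)·sin θ₁ = 0.7641 → θ₂ = 49.83°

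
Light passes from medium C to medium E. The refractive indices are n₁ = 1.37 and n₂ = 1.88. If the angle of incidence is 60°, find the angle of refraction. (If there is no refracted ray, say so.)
sin θ₂ = (n₁/n₂)·sin θ₁ = 0.6311 → θ₂ = 39.13°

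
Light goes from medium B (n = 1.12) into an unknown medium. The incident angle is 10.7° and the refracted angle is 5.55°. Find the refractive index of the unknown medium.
n₂ = n₁·sin θ₁ / sin θ₂ = 2.15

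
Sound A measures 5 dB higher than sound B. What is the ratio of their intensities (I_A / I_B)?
I_A/I_B = 10^(Δβ/10) = 3.162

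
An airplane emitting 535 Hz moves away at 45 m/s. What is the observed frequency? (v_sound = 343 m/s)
f_obs = f·v/(v + v_s) = 473 Hz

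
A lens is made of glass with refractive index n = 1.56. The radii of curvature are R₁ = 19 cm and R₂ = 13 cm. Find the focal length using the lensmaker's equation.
1/f = (n − 1)(1/R₁ − 1/R₂) → f = -73.51 cm (diverging lens)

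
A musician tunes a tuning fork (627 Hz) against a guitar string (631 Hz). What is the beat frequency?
4 Hz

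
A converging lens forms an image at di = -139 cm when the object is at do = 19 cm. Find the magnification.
M = −di/do = 7.316 (upright image)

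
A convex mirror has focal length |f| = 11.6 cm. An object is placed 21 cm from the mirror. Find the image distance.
f = −11.6 cm (convex); 1/di = 1/f − 1/do → di = -7.472 cm (virtual image, behind mirror)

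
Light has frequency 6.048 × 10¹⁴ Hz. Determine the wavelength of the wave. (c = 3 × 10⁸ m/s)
λ = c/f = 496 nm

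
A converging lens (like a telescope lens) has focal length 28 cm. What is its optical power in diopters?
P = 1/f = 3.571 D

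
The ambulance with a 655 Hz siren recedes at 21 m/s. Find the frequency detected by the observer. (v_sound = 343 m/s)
f_obs = f·v/(v + v_s) = 617.2 Hz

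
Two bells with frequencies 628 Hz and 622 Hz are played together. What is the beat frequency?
6 Hz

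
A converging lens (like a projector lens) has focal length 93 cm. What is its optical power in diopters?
P = 1/f = 1.075 D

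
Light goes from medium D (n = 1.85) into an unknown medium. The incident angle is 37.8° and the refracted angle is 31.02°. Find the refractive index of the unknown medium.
n₂ = n₁·sin θ₁ / sin θ₂ = 2.2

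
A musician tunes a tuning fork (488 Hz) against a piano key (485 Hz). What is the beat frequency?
3 Hz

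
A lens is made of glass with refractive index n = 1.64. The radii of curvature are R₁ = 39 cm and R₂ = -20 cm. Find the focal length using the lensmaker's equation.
1/f = (n − 1)(1/R₁ − 1/R₂) → f = 20.66 cm (converging lens)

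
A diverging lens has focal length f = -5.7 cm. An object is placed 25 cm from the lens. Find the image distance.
1/di = 1/f − 1/do → di = -4.642 cm (virtual image)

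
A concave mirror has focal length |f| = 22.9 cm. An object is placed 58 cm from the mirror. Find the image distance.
f = +22.9 cm (concave); 1/di = 1/f − 1/do → di = 37.84 cm (real image, in front of mirror)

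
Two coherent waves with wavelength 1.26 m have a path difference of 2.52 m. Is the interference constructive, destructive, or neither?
constructive — path difference = 2λ, a whole number of wavelengths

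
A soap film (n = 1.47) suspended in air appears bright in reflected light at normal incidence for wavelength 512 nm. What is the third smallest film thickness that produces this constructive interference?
2nt = (m − ½)λ with m = 3 → t = (m − ½)λ/(2n) = 435.4 nm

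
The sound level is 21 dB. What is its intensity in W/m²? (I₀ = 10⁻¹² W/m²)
I = I₀·10^(β/10) = 1.26 × 10⁻¹⁰ W/m²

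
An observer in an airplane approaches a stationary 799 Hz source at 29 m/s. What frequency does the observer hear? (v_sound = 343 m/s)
f_obs = f·(v + v_o)/v = 866.6 Hz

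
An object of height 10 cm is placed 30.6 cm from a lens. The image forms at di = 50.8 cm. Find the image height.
hi = (-di/do) × ho = -16.6 cm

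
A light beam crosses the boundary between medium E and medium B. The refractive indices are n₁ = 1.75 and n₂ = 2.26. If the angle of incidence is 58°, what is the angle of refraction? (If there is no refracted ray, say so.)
sin θ₂ = (n₁/n₂)·sin θ₁ = 0.6567 → θ₂ = 41.05°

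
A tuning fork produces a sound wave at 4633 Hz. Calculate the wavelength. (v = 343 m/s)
λ = v/f = 0.07403 m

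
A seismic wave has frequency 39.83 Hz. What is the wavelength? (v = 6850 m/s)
λ = v/f = 172 m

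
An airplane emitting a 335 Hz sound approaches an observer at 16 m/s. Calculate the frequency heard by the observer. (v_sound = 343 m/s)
f_obs = f·v/(v − v_s) = 351.4 Hz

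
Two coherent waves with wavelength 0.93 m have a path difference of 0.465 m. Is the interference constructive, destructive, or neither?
destructive — path difference = 0.5λ, an odd multiple of λ/2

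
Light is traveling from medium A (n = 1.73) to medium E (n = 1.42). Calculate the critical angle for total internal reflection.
θc = arcsin(n₂/n₁) = 55.17°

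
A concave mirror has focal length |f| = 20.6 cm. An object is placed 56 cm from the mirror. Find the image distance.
f = +20.6 cm (concave); 1/di = 1/f − 1/do → di = 32.59 cm (real image, in front of mirror)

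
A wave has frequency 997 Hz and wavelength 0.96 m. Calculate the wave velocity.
v = fλ = 957.1 m/s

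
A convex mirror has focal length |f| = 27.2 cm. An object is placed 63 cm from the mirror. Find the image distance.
f = −27.2 cm (convex); 1/di = 1/f − 1/do → di = -19 cm (virtual image, behind mirror)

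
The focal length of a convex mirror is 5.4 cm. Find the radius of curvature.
R = 2|f| = 10.8 cm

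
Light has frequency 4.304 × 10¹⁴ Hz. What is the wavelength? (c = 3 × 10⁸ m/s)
λ = c/f = 697 nm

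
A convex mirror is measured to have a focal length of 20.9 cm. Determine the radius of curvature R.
R = 2|f| = 41.8 cm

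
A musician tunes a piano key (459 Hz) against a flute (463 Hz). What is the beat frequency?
4 Hz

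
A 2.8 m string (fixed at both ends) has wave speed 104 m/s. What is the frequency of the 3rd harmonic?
fₙ = nv/(2L) = 55.71 Hz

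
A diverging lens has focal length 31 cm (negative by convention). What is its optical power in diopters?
P = 1/f = -3.226 D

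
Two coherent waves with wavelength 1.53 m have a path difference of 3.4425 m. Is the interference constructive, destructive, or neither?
neither (partial) — path difference = 2.25λ, neither a whole number of wavelengths nor an odd multiple of λ/2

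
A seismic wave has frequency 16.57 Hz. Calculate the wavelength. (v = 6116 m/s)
λ = v/f = 369.1 m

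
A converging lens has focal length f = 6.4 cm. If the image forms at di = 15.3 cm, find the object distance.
1/do = 1/f − 1/di → do = 11 cm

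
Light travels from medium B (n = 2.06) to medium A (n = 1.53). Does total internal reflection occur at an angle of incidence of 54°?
θc = arcsin(n₂/n₁) = 47.96°; 54° > θc, so yes — total internal reflection.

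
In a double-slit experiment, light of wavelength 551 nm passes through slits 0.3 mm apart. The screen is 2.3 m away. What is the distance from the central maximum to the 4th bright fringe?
y = mλL/d = 16.9 mm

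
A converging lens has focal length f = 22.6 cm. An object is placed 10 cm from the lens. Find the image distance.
1/di = 1/f − 1/do → di = -17.94 cm (virtual image)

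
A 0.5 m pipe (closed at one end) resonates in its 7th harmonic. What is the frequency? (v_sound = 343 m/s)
fₙ = nv/(4L) = 1200 Hz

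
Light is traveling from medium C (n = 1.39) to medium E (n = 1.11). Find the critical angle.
θc = arcsin(n₂/n₁) = 52.99°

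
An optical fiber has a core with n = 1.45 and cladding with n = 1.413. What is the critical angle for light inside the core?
θc = arcsin(n_cladding/n_core) = 77.03°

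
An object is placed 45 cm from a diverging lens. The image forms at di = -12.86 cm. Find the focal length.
1/f = 1/do + 1/di → f = -18.01 cm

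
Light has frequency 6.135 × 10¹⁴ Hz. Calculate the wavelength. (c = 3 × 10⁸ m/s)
λ = c/f = 489 nm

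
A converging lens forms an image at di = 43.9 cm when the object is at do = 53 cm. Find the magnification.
M = −di/do = -0.8283 (inverted image)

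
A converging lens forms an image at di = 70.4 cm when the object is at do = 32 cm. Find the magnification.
M = −di/do = -2.2 (inverted image)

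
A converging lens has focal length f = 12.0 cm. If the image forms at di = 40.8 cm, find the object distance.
1/do = 1/f − 1/di → do = 17 cm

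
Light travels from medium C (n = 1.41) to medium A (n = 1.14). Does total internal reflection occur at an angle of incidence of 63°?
θc = arcsin(n₂/n₁) = 53.95°; 63° > θc, so yes — total internal reflection.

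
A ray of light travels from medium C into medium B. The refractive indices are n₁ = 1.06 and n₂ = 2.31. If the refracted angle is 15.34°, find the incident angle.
sin θ₁ = (n₂/n₁)·sin θ₂ → θ₁ = 35.21°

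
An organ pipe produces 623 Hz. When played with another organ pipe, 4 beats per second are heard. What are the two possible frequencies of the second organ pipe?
f₂ = 623 ± 4 Hz → 627 Hz or 619 Hz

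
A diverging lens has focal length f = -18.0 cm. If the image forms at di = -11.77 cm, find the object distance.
1/do = 1/f − 1/di → do = 34.01 cm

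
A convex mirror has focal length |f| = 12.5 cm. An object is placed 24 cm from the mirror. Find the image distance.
f = −12.5 cm (convex); 1/di = 1/f − 1/do → di = -8.219 cm (virtual image, behind mirror)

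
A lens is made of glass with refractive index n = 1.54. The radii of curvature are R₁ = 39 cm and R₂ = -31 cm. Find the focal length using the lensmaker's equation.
1/f = (n − 1)(1/R₁ − 1/R₂) → f = 31.98 cm (converging lens)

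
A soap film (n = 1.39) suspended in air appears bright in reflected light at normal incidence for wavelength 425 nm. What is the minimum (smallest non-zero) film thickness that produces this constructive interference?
2nt = (m − ½)λ with m = 1 → t = (m − ½)λ/(2n) = 76.44 nm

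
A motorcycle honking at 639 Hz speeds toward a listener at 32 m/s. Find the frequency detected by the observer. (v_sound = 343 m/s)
f_obs = f·v/(v − v_s) = 704.7 Hz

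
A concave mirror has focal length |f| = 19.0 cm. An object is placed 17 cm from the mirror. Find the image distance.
f = +19.0 cm (concave); 1/di = 1/f − 1/do → di = -161.5 cm (virtual image, behind mirror)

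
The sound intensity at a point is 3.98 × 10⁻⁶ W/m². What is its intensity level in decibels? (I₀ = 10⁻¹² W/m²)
β = 10·log₁₀(I/I₀) = 66 dB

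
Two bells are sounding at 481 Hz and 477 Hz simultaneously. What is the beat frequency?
4 Hz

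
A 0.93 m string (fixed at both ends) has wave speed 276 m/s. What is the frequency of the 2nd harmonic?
fₙ = nv/(2L) = 296.8 Hz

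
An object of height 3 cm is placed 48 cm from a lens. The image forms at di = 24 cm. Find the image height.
hi = (-di/do) × ho = -1.5 cm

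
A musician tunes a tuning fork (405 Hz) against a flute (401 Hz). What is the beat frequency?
4 Hz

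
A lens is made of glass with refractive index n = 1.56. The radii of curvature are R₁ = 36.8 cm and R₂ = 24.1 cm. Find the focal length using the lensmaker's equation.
1/f = (n − 1)(1/R₁ − 1/R₂) → f = -124.7 cm (diverging lens)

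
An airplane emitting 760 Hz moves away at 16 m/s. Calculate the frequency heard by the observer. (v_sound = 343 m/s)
f_obs = f·v/(v + v_s) = 726.1 Hz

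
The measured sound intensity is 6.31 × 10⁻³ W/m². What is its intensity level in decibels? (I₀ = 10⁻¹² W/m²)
β = 10·log₁₀(I/I₀) = 98 dB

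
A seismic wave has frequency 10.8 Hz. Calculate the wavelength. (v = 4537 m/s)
λ = v/f = 420.1 m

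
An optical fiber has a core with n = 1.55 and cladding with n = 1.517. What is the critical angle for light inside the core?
θc = arcsin(n_cladding/n_core) = 78.16°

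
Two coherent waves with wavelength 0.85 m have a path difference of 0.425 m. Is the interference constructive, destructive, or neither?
destructive — path difference = 0.5λ, an odd multiple of λ/2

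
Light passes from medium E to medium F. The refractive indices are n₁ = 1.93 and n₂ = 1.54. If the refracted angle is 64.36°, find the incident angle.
sin θ₁ = (n₂/n₁)·sin θ₂ → θ₁ = 46°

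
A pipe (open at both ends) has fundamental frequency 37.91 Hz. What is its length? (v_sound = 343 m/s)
L = v/(2f₁) = 4.524 m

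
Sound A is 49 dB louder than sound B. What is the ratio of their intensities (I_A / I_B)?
I_A/I_B = 10^(Δβ/10) = 79430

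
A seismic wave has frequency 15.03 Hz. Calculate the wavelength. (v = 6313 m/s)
λ = v/f = 420 m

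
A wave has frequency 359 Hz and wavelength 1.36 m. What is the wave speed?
v = fλ = 488.2 m/s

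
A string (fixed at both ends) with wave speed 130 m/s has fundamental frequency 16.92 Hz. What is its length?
L = v/(2f₁) = 3.842 m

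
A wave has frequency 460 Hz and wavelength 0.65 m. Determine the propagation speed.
v = fλ = 299 m/s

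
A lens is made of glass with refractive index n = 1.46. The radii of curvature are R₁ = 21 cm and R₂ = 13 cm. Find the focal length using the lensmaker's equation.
1/f = (n − 1)(1/R₁ − 1/R₂) → f = -74.18 cm (diverging lens)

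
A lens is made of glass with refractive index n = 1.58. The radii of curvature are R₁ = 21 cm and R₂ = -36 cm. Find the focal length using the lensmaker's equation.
1/f = (n − 1)(1/R₁ − 1/R₂) → f = 22.87 cm (converging lens)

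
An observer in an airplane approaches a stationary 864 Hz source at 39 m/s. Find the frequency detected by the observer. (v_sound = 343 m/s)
f_obs = f·(v + v_o)/v = 962.2 Hz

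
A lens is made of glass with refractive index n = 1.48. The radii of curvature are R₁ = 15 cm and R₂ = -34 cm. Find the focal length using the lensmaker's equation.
1/f = (n − 1)(1/R₁ − 1/R₂) → f = 21.68 cm (converging lens)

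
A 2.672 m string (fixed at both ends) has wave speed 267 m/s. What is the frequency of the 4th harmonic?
fₙ = nv/(2L) = 199.9 Hz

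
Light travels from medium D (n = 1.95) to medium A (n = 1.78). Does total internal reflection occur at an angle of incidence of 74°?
θc = arcsin(n₂/n₁) = 65.9°; 74° > θc, so yes — total internal reflection.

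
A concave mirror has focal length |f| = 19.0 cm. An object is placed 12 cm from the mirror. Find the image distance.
f = +19.0 cm (concave); 1/di = 1/f − 1/do → di = -32.57 cm (virtual image, behind mirror)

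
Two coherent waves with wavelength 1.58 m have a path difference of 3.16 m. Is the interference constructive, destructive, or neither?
constructive — path difference = 2λ, a whole number of wavelengths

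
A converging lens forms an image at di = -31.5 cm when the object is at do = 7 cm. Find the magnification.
M = −di/do = 4.5 (upright image)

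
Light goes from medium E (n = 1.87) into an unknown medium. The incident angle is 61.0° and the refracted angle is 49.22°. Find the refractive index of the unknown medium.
n₂ = n₁·sin θ₁ / sin θ₂ = 2.16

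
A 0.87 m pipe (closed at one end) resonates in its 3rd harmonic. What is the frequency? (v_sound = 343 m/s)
fₙ = nv/(4L) = 295.7 Hz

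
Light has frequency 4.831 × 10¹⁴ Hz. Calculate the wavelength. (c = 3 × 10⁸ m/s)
λ = c/f = 621 nm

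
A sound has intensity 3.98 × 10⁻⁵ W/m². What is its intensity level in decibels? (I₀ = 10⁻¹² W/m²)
β = 10·log₁₀(I/I₀) = 76 dB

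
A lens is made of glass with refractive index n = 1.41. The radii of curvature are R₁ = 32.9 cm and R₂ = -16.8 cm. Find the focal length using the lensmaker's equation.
1/f = (n − 1)(1/R₁ − 1/R₂) → f = 27.12 cm (converging lens)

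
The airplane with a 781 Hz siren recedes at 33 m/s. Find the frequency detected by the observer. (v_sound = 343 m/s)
f_obs = f·v/(v + v_s) = 712.5 Hz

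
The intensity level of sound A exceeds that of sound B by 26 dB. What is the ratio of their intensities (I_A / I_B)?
I_A/I_B = 10^(Δβ/10) = 398.1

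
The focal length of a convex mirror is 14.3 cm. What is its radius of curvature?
R = 2|f| = 28.6 cm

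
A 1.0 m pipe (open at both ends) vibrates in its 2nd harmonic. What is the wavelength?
λₙ = 2L/n = 1 m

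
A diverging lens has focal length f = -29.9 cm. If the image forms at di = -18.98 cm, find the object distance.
1/do = 1/f − 1/di → do = 51.97 cm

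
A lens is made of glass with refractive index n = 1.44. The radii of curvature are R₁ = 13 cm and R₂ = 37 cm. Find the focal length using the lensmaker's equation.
1/f = (n − 1)(1/R₁ − 1/R₂) → f = 45.55 cm (converging lens)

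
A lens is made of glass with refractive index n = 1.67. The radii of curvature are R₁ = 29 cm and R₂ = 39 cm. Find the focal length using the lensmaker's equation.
1/f = (n − 1)(1/R₁ − 1/R₂) → f = 168.8 cm (converging lens)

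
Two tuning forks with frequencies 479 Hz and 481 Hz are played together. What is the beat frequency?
2 Hz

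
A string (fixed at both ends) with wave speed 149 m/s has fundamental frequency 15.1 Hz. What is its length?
L = v/(2f₁) = 4.934 m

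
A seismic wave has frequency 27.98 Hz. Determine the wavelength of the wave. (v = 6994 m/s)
λ = v/f = 250 m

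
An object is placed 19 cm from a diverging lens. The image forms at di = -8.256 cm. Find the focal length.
1/f = 1/do + 1/di → f = -14.6 cm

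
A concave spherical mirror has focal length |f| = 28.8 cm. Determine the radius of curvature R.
R = 2|f| = 57.6 cm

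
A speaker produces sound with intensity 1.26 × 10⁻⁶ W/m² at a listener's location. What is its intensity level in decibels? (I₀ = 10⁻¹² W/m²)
β = 10·log₁₀(I/I₀) = 61 dB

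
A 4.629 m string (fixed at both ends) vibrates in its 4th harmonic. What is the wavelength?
λₙ = 2L/n = 2.314 m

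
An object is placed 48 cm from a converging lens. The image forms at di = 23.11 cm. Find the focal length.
1/f = 1/do + 1/di → f = 15.6 cm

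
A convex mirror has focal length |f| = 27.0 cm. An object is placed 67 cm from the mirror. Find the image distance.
f = −27.0 cm (convex); 1/di = 1/f − 1/do → di = -19.24 cm (virtual image, behind mirror)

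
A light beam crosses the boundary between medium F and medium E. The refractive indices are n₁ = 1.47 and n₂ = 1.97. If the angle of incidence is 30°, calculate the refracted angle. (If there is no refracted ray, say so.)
sin θ₂ = (n₁/n₂)·sin θ₁ = 0.3731 → θ₂ = 21.91°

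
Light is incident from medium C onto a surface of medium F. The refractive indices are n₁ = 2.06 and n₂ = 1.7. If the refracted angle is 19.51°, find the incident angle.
sin θ₁ = (n₂/n₁)·sin θ₂ → θ₁ = 16°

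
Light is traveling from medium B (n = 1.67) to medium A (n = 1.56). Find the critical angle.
θc = arcsin(n₂/n₁) = 69.09°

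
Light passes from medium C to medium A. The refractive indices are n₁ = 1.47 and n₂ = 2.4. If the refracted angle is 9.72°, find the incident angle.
sin θ₁ = (n₂/n₁)·sin θ₂ → θ₁ = 16°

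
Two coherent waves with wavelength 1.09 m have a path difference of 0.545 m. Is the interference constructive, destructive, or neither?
destructive — path difference = 0.5λ, an odd multiple of λ/2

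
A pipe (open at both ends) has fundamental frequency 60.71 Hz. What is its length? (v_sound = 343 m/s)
L = v/(2f₁) = 2.825 m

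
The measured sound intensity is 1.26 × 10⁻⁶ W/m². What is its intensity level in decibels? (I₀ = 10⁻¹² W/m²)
β = 10·log₁₀(I/I₀) = 61 dB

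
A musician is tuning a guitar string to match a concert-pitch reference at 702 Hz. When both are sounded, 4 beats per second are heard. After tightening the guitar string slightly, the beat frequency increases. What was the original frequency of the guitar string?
706 Hz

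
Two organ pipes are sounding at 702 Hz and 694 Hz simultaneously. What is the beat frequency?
8 Hz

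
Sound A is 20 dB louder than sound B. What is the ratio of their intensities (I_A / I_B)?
I_A/I_B = 10^(Δβ/10) = 100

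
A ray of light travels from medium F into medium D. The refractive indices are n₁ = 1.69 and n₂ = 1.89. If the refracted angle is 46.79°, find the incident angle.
sin θ₁ = (n₂/n₁)·sin θ₂ → θ₁ = 54.6°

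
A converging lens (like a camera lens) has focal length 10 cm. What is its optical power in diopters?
P = 1/f = 10 D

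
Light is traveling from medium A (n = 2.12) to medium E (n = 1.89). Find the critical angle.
θc = arcsin(n₂/n₁) = 63.06°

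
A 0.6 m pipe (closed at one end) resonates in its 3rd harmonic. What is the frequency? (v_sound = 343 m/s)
fₙ = nv/(4L) = 428.8 Hz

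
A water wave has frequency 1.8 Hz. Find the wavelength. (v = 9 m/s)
λ = v/f = 5 m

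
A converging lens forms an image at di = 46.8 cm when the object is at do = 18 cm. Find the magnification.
M = −di/do = -2.6 (inverted image)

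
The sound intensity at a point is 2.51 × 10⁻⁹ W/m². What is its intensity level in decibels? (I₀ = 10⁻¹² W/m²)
β = 10·log₁₀(I/I₀) = 34 dB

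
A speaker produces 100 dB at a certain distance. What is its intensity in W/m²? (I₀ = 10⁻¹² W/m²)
I = I₀·10^(β/10) = 1.00 × 10⁻² W/m²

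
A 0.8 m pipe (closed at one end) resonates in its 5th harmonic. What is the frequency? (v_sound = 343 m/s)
fₙ = nv/(4L) = 535.9 Hz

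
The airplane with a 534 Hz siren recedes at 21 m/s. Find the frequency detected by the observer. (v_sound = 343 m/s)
f_obs = f·v/(v + v_s) = 503.2 Hz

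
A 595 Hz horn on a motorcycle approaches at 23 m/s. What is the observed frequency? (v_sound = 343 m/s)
f_obs = f·v/(v − v_s) = 637.8 Hz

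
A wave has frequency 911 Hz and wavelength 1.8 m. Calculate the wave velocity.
v = fλ = 1640 m/s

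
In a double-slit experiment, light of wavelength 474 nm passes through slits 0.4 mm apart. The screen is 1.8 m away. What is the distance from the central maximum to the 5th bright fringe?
y = mλL/d = 10.67 mm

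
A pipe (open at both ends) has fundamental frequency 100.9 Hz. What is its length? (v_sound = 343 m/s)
L = v/(2f₁) = 1.7 m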